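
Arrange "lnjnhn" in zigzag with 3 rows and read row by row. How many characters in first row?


Zigzag "lnjnhn" into 3 rows:
Placing characters:
  'l' => row 0
  'n' => row 1
  'j' => row 2
  'n' => row 1
  'h' => row 0
  'n' => row 1
Rows:
  Row 0: "lh"
  Row 1: "nnn"
  Row 2: "j"
First row length: 2

2


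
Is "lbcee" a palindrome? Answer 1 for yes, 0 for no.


Input: lbcee
Reversed: eecbl
  Compare pos 0 ('l') with pos 4 ('e'): MISMATCH
  Compare pos 1 ('b') with pos 3 ('e'): MISMATCH
Result: not a palindrome

0


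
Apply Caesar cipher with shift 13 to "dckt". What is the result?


Caesar cipher: shift "dckt" by 13
  'd' (pos 3) + 13 = pos 16 = 'q'
  'c' (pos 2) + 13 = pos 15 = 'p'
  'k' (pos 10) + 13 = pos 23 = 'x'
  't' (pos 19) + 13 = pos 6 = 'g'
Result: qpxg

qpxg


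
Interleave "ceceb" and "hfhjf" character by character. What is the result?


Interleaving "ceceb" and "hfhjf":
  Position 0: 'c' from first, 'h' from second => "ch"
  Position 1: 'e' from first, 'f' from second => "ef"
  Position 2: 'c' from first, 'h' from second => "ch"
  Position 3: 'e' from first, 'j' from second => "ej"
  Position 4: 'b' from first, 'f' from second => "bf"
Result: chefchejbf

chefchejbf


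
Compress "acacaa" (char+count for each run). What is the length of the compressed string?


Input: acacaa
Runs:
  'a' x 1 => "a1"
  'c' x 1 => "c1"
  'a' x 1 => "a1"
  'c' x 1 => "c1"
  'a' x 2 => "a2"
Compressed: "a1c1a1c1a2"
Compressed length: 10

10


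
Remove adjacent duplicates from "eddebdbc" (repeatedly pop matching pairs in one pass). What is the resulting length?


Input: eddebdbc
Stack-based adjacent duplicate removal:
  Read 'e': push. Stack: e
  Read 'd': push. Stack: ed
  Read 'd': matches stack top 'd' => pop. Stack: e
  Read 'e': matches stack top 'e' => pop. Stack: (empty)
  Read 'b': push. Stack: b
  Read 'd': push. Stack: bd
  Read 'b': push. Stack: bdb
  Read 'c': push. Stack: bdbc
Final stack: "bdbc" (length 4)

4


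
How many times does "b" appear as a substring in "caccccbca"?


Searching for "b" in "caccccbca"
Scanning each position:
  Position 0: "c" => no
  Position 1: "a" => no
  Position 2: "c" => no
  Position 3: "c" => no
  Position 4: "c" => no
  Position 5: "c" => no
  Position 6: "b" => MATCH
  Position 7: "c" => no
  Position 8: "a" => no
Total occurrences: 1

1


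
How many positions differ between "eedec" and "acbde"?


Comparing "eedec" and "acbde" position by position:
  Position 0: 'e' vs 'a' => DIFFER
  Position 1: 'e' vs 'c' => DIFFER
  Position 2: 'd' vs 'b' => DIFFER
  Position 3: 'e' vs 'd' => DIFFER
  Position 4: 'c' vs 'e' => DIFFER
Positions that differ: 5

5


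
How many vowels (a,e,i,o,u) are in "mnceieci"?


Input: mnceieci
Checking each character:
  'm' at position 0: consonant
  'n' at position 1: consonant
  'c' at position 2: consonant
  'e' at position 3: vowel (running total: 1)
  'i' at position 4: vowel (running total: 2)
  'e' at position 5: vowel (running total: 3)
  'c' at position 6: consonant
  'i' at position 7: vowel (running total: 4)
Total vowels: 4

4


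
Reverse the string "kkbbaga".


Input: kkbbaga
Reading characters right to left:
  Position 6: 'a'
  Position 5: 'g'
  Position 4: 'a'
  Position 3: 'b'
  Position 2: 'b'
  Position 1: 'k'
  Position 0: 'k'
Reversed: agabbkk

agabbkk


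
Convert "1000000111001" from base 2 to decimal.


Input: "1000000111001" in base 2
Positional expansion:
  Digit '1' (value 1) x 2^12 = 4096
  Digit '0' (value 0) x 2^11 = 0
  Digit '0' (value 0) x 2^10 = 0
  Digit '0' (value 0) x 2^9 = 0
  Digit '0' (value 0) x 2^8 = 0
  Digit '0' (value 0) x 2^7 = 0
  Digit '0' (value 0) x 2^6 = 0
  Digit '1' (value 1) x 2^5 = 32
  Digit '1' (value 1) x 2^4 = 16
  Digit '1' (value 1) x 2^3 = 8
  Digit '0' (value 0) x 2^2 = 0
  Digit '0' (value 0) x 2^1 = 0
  Digit '1' (value 1) x 2^0 = 1
Sum = 4153

4153


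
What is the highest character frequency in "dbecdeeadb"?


Input: dbecdeeadb
Character counts:
  'a': 1
  'b': 2
  'c': 1
  'd': 3
  'e': 3
Maximum frequency: 3

3


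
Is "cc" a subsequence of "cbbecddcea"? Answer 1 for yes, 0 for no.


Check if "cc" is a subsequence of "cbbecddcea"
Greedy scan:
  Position 0 ('c'): matches sub[0] = 'c'
  Position 1 ('b'): no match needed
  Position 2 ('b'): no match needed
  Position 3 ('e'): no match needed
  Position 4 ('c'): matches sub[1] = 'c'
  Position 5 ('d'): no match needed
  Position 6 ('d'): no match needed
  Position 7 ('c'): no match needed
  Position 8 ('e'): no match needed
  Position 9 ('a'): no match needed
All 2 characters matched => is a subsequence

1


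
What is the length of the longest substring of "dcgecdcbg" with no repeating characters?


Input: "dcgecdcbg"
Sliding window (track last position of each char):
  Position 0 ('d'): window [0,0] length 1 -- new best
  Position 1 ('c'): window [0,1] length 2 -- new best
  Position 2 ('g'): window [0,2] length 3 -- new best
  Position 3 ('e'): window [0,3] length 4 -- new best
  Position 4 ('c'): repeat (last at 1), move window start to 2
  Position 4 ('c'): window [2,4] length 3
  Position 5 ('d'): window [2,5] length 4
  Position 6 ('c'): repeat (last at 4), move window start to 5
  Position 6 ('c'): window [5,6] length 2
  Position 7 ('b'): window [5,7] length 3
  Position 8 ('g'): window [5,8] length 4
Longest substring with no repeats: "dcge" with length 4

4


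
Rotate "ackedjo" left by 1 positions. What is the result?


Input: "ackedjo", rotate left by 1
First 1 characters: "a"
Remaining characters: "ckedjo"
Concatenate remaining + first: "ckedjo" + "a" = "ckedjoa"

ckedjoa


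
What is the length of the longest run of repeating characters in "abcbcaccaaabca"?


Input: "abcbcaccaaabca"
Scanning for longest run:
  Position 1 ('b'): new char, reset run to 1
  Position 2 ('c'): new char, reset run to 1
  Position 3 ('b'): new char, reset run to 1
  Position 4 ('c'): new char, reset run to 1
  Position 5 ('a'): new char, reset run to 1
  Position 6 ('c'): new char, reset run to 1
  Position 7 ('c'): continues run of 'c', length=2
  Position 8 ('a'): new char, reset run to 1
  Position 9 ('a'): continues run of 'a', length=2
  Position 10 ('a'): continues run of 'a', length=3
  Position 11 ('b'): new char, reset run to 1
  Position 12 ('c'): new char, reset run to 1
  Position 13 ('a'): new char, reset run to 1
Longest run: 'a' with length 3

3


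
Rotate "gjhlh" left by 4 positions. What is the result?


Input: "gjhlh", rotate left by 4
First 4 characters: "gjhl"
Remaining characters: "h"
Concatenate remaining + first: "h" + "gjhl" = "hgjhl"

hgjhl


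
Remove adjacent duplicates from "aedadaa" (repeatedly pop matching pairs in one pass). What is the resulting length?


Input: aedadaa
Stack-based adjacent duplicate removal:
  Read 'a': push. Stack: a
  Read 'e': push. Stack: ae
  Read 'd': push. Stack: aed
  Read 'a': push. Stack: aeda
  Read 'd': push. Stack: aedad
  Read 'a': push. Stack: aedada
  Read 'a': matches stack top 'a' => pop. Stack: aedad
Final stack: "aedad" (length 5)

5


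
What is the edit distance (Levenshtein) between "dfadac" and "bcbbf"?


Computing edit distance: "dfadac" -> "bcbbf"
DP table:
           b    c    b    b    f
      0    1    2    3    4    5
  d   1    1    2    3    4    5
  f   2    2    2    3    4    4
  a   3    3    3    3    4    5
  d   4    4    4    4    4    5
  a   5    5    5    5    5    5
  c   6    6    5    6    6    6
Edit distance = dp[6][5] = 6

6


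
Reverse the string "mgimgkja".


Input: mgimgkja
Reading characters right to left:
  Position 7: 'a'
  Position 6: 'j'
  Position 5: 'k'
  Position 4: 'g'
  Position 3: 'm'
  Position 2: 'i'
  Position 1: 'g'
  Position 0: 'm'
Reversed: ajkgmigm

ajkgmigm


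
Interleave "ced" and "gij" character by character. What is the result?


Interleaving "ced" and "gij":
  Position 0: 'c' from first, 'g' from second => "cg"
  Position 1: 'e' from first, 'i' from second => "ei"
  Position 2: 'd' from first, 'j' from second => "dj"
Result: cgeidj

cgeidj


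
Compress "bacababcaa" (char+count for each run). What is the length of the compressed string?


Input: bacababcaa
Runs:
  'b' x 1 => "b1"
  'a' x 1 => "a1"
  'c' x 1 => "c1"
  'a' x 1 => "a1"
  'b' x 1 => "b1"
  'a' x 1 => "a1"
  'b' x 1 => "b1"
  'c' x 1 => "c1"
  'a' x 2 => "a2"
Compressed: "b1a1c1a1b1a1b1c1a2"
Compressed length: 18

18


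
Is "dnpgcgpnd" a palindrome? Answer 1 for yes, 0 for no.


Input: dnpgcgpnd
Reversed: dnpgcgpnd
  Compare pos 0 ('d') with pos 8 ('d'): match
  Compare pos 1 ('n') with pos 7 ('n'): match
  Compare pos 2 ('p') with pos 6 ('p'): match
  Compare pos 3 ('g') with pos 5 ('g'): match
Result: palindrome

1


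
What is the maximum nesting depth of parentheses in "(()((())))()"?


Input: "(()((())))()"
Tracking depth:
  Position 0 '(': depth becomes 1
  Position 1 '(': depth becomes 2
  Position 2 ')': depth becomes 1
  Position 3 '(': depth becomes 2
  Position 4 '(': depth becomes 3
  Position 5 '(': depth becomes 4
  Position 6 ')': depth becomes 3
  Position 7 ')': depth becomes 2
  Position 8 ')': depth becomes 1
  Position 9 ')': depth becomes 0
  Position 10 '(': depth becomes 1
  Position 11 ')': depth becomes 0
Maximum depth reached: 4

4


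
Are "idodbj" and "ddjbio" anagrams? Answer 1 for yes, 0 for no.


Strings: "idodbj", "ddjbio"
Sorted first:  bddijo
Sorted second: bddijo
Sorted forms match => anagrams

1


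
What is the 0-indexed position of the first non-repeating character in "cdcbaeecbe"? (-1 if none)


Input: cdcbaeecbe
Character frequencies:
  'a': 1
  'b': 2
  'c': 3
  'd': 1
  'e': 3
Scanning left to right for freq == 1:
  Position 0 ('c'): freq=3, skip
  Position 1 ('d'): unique! => answer = 1

1


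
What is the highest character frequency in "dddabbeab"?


Input: dddabbeab
Character counts:
  'a': 2
  'b': 3
  'd': 3
  'e': 1
Maximum frequency: 3

3


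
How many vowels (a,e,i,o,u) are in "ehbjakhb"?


Input: ehbjakhb
Checking each character:
  'e' at position 0: vowel (running total: 1)
  'h' at position 1: consonant
  'b' at position 2: consonant
  'j' at position 3: consonant
  'a' at position 4: vowel (running total: 2)
  'k' at position 5: consonant
  'h' at position 6: consonant
  'b' at position 7: consonant
Total vowels: 2

2


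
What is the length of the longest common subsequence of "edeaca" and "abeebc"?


LCS of "edeaca" and "abeebc"
DP table:
           a    b    e    e    b    c
      0    0    0    0    0    0    0
  e   0    0    0    1    1    1    1
  d   0    0    0    1    1    1    1
  e   0    0    0    1    2    2    2
  a   0    1    1    1    2    2    2
  c   0    1    1    1    2    2    3
  a   0    1    1    1    2    2    3
LCS length = dp[6][6] = 3

3


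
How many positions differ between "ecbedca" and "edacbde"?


Comparing "ecbedca" and "edacbde" position by position:
  Position 0: 'e' vs 'e' => same
  Position 1: 'c' vs 'd' => DIFFER
  Position 2: 'b' vs 'a' => DIFFER
  Position 3: 'e' vs 'c' => DIFFER
  Position 4: 'd' vs 'b' => DIFFER
  Position 5: 'c' vs 'd' => DIFFER
  Position 6: 'a' vs 'e' => DIFFER
Positions that differ: 6

6


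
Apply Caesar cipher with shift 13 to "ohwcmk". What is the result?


Caesar cipher: shift "ohwcmk" by 13
  'o' (pos 14) + 13 = pos 1 = 'b'
  'h' (pos 7) + 13 = pos 20 = 'u'
  'w' (pos 22) + 13 = pos 9 = 'j'
  'c' (pos 2) + 13 = pos 15 = 'p'
  'm' (pos 12) + 13 = pos 25 = 'z'
  'k' (pos 10) + 13 = pos 23 = 'x'
Result: bujpzx

bujpzx


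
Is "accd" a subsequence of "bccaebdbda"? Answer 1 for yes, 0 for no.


Check if "accd" is a subsequence of "bccaebdbda"
Greedy scan:
  Position 0 ('b'): no match needed
  Position 1 ('c'): no match needed
  Position 2 ('c'): no match needed
  Position 3 ('a'): matches sub[0] = 'a'
  Position 4 ('e'): no match needed
  Position 5 ('b'): no match needed
  Position 6 ('d'): no match needed
  Position 7 ('b'): no match needed
  Position 8 ('d'): no match needed
  Position 9 ('a'): no match needed
Only matched 1/4 characters => not a subsequence

0


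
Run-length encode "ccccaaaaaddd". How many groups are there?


Input: ccccaaaaaddd
Scanning for consecutive runs:
  Group 1: 'c' x 4 (positions 0-3)
  Group 2: 'a' x 5 (positions 4-8)
  Group 3: 'd' x 3 (positions 9-11)
Total groups: 3

3


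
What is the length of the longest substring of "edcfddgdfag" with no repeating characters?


Input: "edcfddgdfag"
Sliding window (track last position of each char):
  Position 0 ('e'): window [0,0] length 1 -- new best
  Position 1 ('d'): window [0,1] length 2 -- new best
  Position 2 ('c'): window [0,2] length 3 -- new best
  Position 3 ('f'): window [0,3] length 4 -- new best
  Position 4 ('d'): repeat (last at 1), move window start to 2
  Position 4 ('d'): window [2,4] length 3
  Position 5 ('d'): repeat (last at 4), move window start to 5
  Position 5 ('d'): window [5,5] length 1
  Position 6 ('g'): window [5,6] length 2
  Position 7 ('d'): repeat (last at 5), move window start to 6
  Position 7 ('d'): window [6,7] length 2
  Position 8 ('f'): window [6,8] length 3
  Position 9 ('a'): window [6,9] length 4
  Position 10 ('g'): repeat (last at 6), move window start to 7
  Position 10 ('g'): window [7,10] length 4
Longest substring with no repeats: "edcf" with length 4

4


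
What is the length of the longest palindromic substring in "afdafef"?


Input: "afdafef"
Checking substrings for palindromes:
  [4:7] "fef" (len 3) => palindrome
Longest palindromic substring: "fef" with length 3

3


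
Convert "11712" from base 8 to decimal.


Input: "11712" in base 8
Positional expansion:
  Digit '1' (value 1) x 8^4 = 4096
  Digit '1' (value 1) x 8^3 = 512
  Digit '7' (value 7) x 8^2 = 448
  Digit '1' (value 1) x 8^1 = 8
  Digit '2' (value 2) x 8^0 = 2
Sum = 5066

5066


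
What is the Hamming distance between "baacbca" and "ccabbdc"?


Comparing "baacbca" and "ccabbdc" position by position:
  Position 0: 'b' vs 'c' => differ
  Position 1: 'a' vs 'c' => differ
  Position 2: 'a' vs 'a' => same
  Position 3: 'c' vs 'b' => differ
  Position 4: 'b' vs 'b' => same
  Position 5: 'c' vs 'd' => differ
  Position 6: 'a' vs 'c' => differ
Total differences (Hamming distance): 5

5


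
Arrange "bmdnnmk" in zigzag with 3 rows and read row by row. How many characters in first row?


Zigzag "bmdnnmk" into 3 rows:
Placing characters:
  'b' => row 0
  'm' => row 1
  'd' => row 2
  'n' => row 1
  'n' => row 0
  'm' => row 1
  'k' => row 2
Rows:
  Row 0: "bn"
  Row 1: "mnm"
  Row 2: "dk"
First row length: 2

2


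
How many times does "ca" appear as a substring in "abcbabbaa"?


Searching for "ca" in "abcbabbaa"
Scanning each position:
  Position 0: "ab" => no
  Position 1: "bc" => no
  Position 2: "cb" => no
  Position 3: "ba" => no
  Position 4: "ab" => no
  Position 5: "bb" => no
  Position 6: "ba" => no
  Position 7: "aa" => no
Total occurrences: 0

0


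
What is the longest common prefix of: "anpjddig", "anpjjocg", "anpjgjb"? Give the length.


Words: anpjddig, anpjjocg, anpjgjb
  Position 0: all 'a' => match
  Position 1: all 'n' => match
  Position 2: all 'p' => match
  Position 3: all 'j' => match
  Position 4: ('d', 'j', 'g') => mismatch, stop
LCP = "anpj" (length 4)

4


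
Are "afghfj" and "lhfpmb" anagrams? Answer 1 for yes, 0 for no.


Strings: "afghfj", "lhfpmb"
Sorted first:  affghj
Sorted second: bfhlmp
Differ at position 0: 'a' vs 'b' => not anagrams

0


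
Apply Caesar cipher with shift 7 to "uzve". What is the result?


Caesar cipher: shift "uzve" by 7
  'u' (pos 20) + 7 = pos 1 = 'b'
  'z' (pos 25) + 7 = pos 6 = 'g'
  'v' (pos 21) + 7 = pos 2 = 'c'
  'e' (pos 4) + 7 = pos 11 = 'l'
Result: bgcl

bgcl


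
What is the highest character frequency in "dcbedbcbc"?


Input: dcbedbcbc
Character counts:
  'b': 3
  'c': 3
  'd': 2
  'e': 1
Maximum frequency: 3

3


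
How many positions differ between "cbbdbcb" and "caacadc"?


Comparing "cbbdbcb" and "caacadc" position by position:
  Position 0: 'c' vs 'c' => same
  Position 1: 'b' vs 'a' => DIFFER
  Position 2: 'b' vs 'a' => DIFFER
  Position 3: 'd' vs 'c' => DIFFER
  Position 4: 'b' vs 'a' => DIFFER
  Position 5: 'c' vs 'd' => DIFFER
  Position 6: 'b' vs 'c' => DIFFER
Positions that differ: 6

6


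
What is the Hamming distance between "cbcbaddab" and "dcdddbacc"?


Comparing "cbcbaddab" and "dcdddbacc" position by position:
  Position 0: 'c' vs 'd' => differ
  Position 1: 'b' vs 'c' => differ
  Position 2: 'c' vs 'd' => differ
  Position 3: 'b' vs 'd' => differ
  Position 4: 'a' vs 'd' => differ
  Position 5: 'd' vs 'b' => differ
  Position 6: 'd' vs 'a' => differ
  Position 7: 'a' vs 'c' => differ
  Position 8: 'b' vs 'c' => differ
Total differences (Hamming distance): 9

9


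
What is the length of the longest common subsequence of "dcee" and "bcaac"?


LCS of "dcee" and "bcaac"
DP table:
           b    c    a    a    c
      0    0    0    0    0    0
  d   0    0    0    0    0    0
  c   0    0    1    1    1    1
  e   0    0    1    1    1    1
  e   0    0    1    1    1    1
LCS length = dp[4][5] = 1

1


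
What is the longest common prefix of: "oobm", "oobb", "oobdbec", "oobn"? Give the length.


Words: oobm, oobb, oobdbec, oobn
  Position 0: all 'o' => match
  Position 1: all 'o' => match
  Position 2: all 'b' => match
  Position 3: ('m', 'b', 'd', 'n') => mismatch, stop
LCP = "oob" (length 3)

3


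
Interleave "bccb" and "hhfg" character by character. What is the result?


Interleaving "bccb" and "hhfg":
  Position 0: 'b' from first, 'h' from second => "bh"
  Position 1: 'c' from first, 'h' from second => "ch"
  Position 2: 'c' from first, 'f' from second => "cf"
  Position 3: 'b' from first, 'g' from second => "bg"
Result: bhchcfbg

bhchcfbg


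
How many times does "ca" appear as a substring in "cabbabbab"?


Searching for "ca" in "cabbabbab"
Scanning each position:
  Position 0: "ca" => MATCH
  Position 1: "ab" => no
  Position 2: "bb" => no
  Position 3: "ba" => no
  Position 4: "ab" => no
  Position 5: "bb" => no
  Position 6: "ba" => no
  Position 7: "ab" => no
Total occurrences: 1

1


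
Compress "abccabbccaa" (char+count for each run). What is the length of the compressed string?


Input: abccabbccaa
Runs:
  'a' x 1 => "a1"
  'b' x 1 => "b1"
  'c' x 2 => "c2"
  'a' x 1 => "a1"
  'b' x 2 => "b2"
  'c' x 2 => "c2"
  'a' x 2 => "a2"
Compressed: "a1b1c2a1b2c2a2"
Compressed length: 14

14


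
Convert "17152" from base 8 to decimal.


Input: "17152" in base 8
Positional expansion:
  Digit '1' (value 1) x 8^4 = 4096
  Digit '7' (value 7) x 8^3 = 3584
  Digit '1' (value 1) x 8^2 = 64
  Digit '5' (value 5) x 8^1 = 40
  Digit '2' (value 2) x 8^0 = 2
Sum = 7786

7786


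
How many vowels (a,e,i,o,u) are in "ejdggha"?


Input: ejdggha
Checking each character:
  'e' at position 0: vowel (running total: 1)
  'j' at position 1: consonant
  'd' at position 2: consonant
  'g' at position 3: consonant
  'g' at position 4: consonant
  'h' at position 5: consonant
  'a' at position 6: vowel (running total: 2)
Total vowels: 2

2


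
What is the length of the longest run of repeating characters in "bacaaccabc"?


Input: "bacaaccabc"
Scanning for longest run:
  Position 1 ('a'): new char, reset run to 1
  Position 2 ('c'): new char, reset run to 1
  Position 3 ('a'): new char, reset run to 1
  Position 4 ('a'): continues run of 'a', length=2
  Position 5 ('c'): new char, reset run to 1
  Position 6 ('c'): continues run of 'c', length=2
  Position 7 ('a'): new char, reset run to 1
  Position 8 ('b'): new char, reset run to 1
  Position 9 ('c'): new char, reset run to 1
Longest run: 'a' with length 2

2


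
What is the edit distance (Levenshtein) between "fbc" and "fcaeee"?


Computing edit distance: "fbc" -> "fcaeee"
DP table:
           f    c    a    e    e    e
      0    1    2    3    4    5    6
  f   1    0    1    2    3    4    5
  b   2    1    1    2    3    4    5
  c   3    2    1    2    3    4    5
Edit distance = dp[3][6] = 5

5


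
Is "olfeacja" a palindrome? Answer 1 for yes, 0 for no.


Input: olfeacja
Reversed: ajcaeflo
  Compare pos 0 ('o') with pos 7 ('a'): MISMATCH
  Compare pos 1 ('l') with pos 6 ('j'): MISMATCH
  Compare pos 2 ('f') with pos 5 ('c'): MISMATCH
  Compare pos 3 ('e') with pos 4 ('a'): MISMATCH
Result: not a palindrome

0


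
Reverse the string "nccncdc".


Input: nccncdc
Reading characters right to left:
  Position 6: 'c'
  Position 5: 'd'
  Position 4: 'c'
  Position 3: 'n'
  Position 2: 'c'
  Position 1: 'c'
  Position 0: 'n'
Reversed: cdcnccn

cdcnccn


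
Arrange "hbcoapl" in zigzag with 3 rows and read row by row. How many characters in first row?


Zigzag "hbcoapl" into 3 rows:
Placing characters:
  'h' => row 0
  'b' => row 1
  'c' => row 2
  'o' => row 1
  'a' => row 0
  'p' => row 1
  'l' => row 2
Rows:
  Row 0: "ha"
  Row 1: "bop"
  Row 2: "cl"
First row length: 2

2


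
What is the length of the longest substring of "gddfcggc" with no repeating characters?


Input: "gddfcggc"
Sliding window (track last position of each char):
  Position 0 ('g'): window [0,0] length 1 -- new best
  Position 1 ('d'): window [0,1] length 2 -- new best
  Position 2 ('d'): repeat (last at 1), move window start to 2
  Position 2 ('d'): window [2,2] length 1
  Position 3 ('f'): window [2,3] length 2
  Position 4 ('c'): window [2,4] length 3 -- new best
  Position 5 ('g'): window [2,5] length 4 -- new best
  Position 6 ('g'): repeat (last at 5), move window start to 6
  Position 6 ('g'): window [6,6] length 1
  Position 7 ('c'): window [6,7] length 2
Longest substring with no repeats: "dfcg" with length 4

4


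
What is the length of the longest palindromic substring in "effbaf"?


Input: "effbaf"
Checking substrings for palindromes:
  [1:3] "ff" (len 2) => palindrome
Longest palindromic substring: "ff" with length 2

2


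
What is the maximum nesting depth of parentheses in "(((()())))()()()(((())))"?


Input: "(((()())))()()()(((())))"
Tracking depth:
  Position 0 '(': depth becomes 1
  Position 1 '(': depth becomes 2
  Position 2 '(': depth becomes 3
  Position 3 '(': depth becomes 4
  Position 4 ')': depth becomes 3
  Position 5 '(': depth becomes 4
  Position 6 ')': depth becomes 3
  Position 7 ')': depth becomes 2
  Position 8 ')': depth becomes 1
  Position 9 ')': depth becomes 0
  Position 10 '(': depth becomes 1
  Position 11 ')': depth becomes 0
  Position 12 '(': depth becomes 1
  Position 13 ')': depth becomes 0
  Position 14 '(': depth becomes 1
  Position 15 ')': depth becomes 0
  Position 16 '(': depth becomes 1
  Position 17 '(': depth becomes 2
  Position 18 '(': depth becomes 3
  Position 19 '(': depth becomes 4
  Position 20 ')': depth becomes 3
  Position 21 ')': depth becomes 2
  Position 22 ')': depth becomes 1
  Position 23 ')': depth becomes 0
Maximum depth reached: 4

4


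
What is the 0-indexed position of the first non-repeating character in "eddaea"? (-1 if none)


Input: eddaea
Character frequencies:
  'a': 2
  'd': 2
  'e': 2
Scanning left to right for freq == 1:
  Position 0 ('e'): freq=2, skip
  Position 1 ('d'): freq=2, skip
  Position 2 ('d'): freq=2, skip
  Position 3 ('a'): freq=2, skip
  Position 4 ('e'): freq=2, skip
  Position 5 ('a'): freq=2, skip
  No unique character found => answer = -1

-1


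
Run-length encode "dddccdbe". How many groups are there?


Input: dddccdbe
Scanning for consecutive runs:
  Group 1: 'd' x 3 (positions 0-2)
  Group 2: 'c' x 2 (positions 3-4)
  Group 3: 'd' x 1 (positions 5-5)
  Group 4: 'b' x 1 (positions 6-6)
  Group 5: 'e' x 1 (positions 7-7)
Total groups: 5

5


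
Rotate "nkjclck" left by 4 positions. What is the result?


Input: "nkjclck", rotate left by 4
First 4 characters: "nkjc"
Remaining characters: "lck"
Concatenate remaining + first: "lck" + "nkjc" = "lcknkjc"

lcknkjc


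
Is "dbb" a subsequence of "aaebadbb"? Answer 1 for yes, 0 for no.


Check if "dbb" is a subsequence of "aaebadbb"
Greedy scan:
  Position 0 ('a'): no match needed
  Position 1 ('a'): no match needed
  Position 2 ('e'): no match needed
  Position 3 ('b'): no match needed
  Position 4 ('a'): no match needed
  Position 5 ('d'): matches sub[0] = 'd'
  Position 6 ('b'): matches sub[1] = 'b'
  Position 7 ('b'): matches sub[2] = 'b'
All 3 characters matched => is a subsequence

1


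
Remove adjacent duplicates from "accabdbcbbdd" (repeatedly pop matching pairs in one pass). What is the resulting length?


Input: accabdbcbbdd
Stack-based adjacent duplicate removal:
  Read 'a': push. Stack: a
  Read 'c': push. Stack: ac
  Read 'c': matches stack top 'c' => pop. Stack: a
  Read 'a': matches stack top 'a' => pop. Stack: (empty)
  Read 'b': push. Stack: b
  Read 'd': push. Stack: bd
  Read 'b': push. Stack: bdb
  Read 'c': push. Stack: bdbc
  Read 'b': push. Stack: bdbcb
  Read 'b': matches stack top 'b' => pop. Stack: bdbc
  Read 'd': push. Stack: bdbcd
  Read 'd': matches stack top 'd' => pop. Stack: bdbc
Final stack: "bdbc" (length 4)

4


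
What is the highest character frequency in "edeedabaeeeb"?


Input: edeedabaeeeb
Character counts:
  'a': 2
  'b': 2
  'd': 2
  'e': 6
Maximum frequency: 6

6


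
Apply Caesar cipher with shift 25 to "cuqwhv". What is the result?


Caesar cipher: shift "cuqwhv" by 25
  'c' (pos 2) + 25 = pos 1 = 'b'
  'u' (pos 20) + 25 = pos 19 = 't'
  'q' (pos 16) + 25 = pos 15 = 'p'
  'w' (pos 22) + 25 = pos 21 = 'v'
  'h' (pos 7) + 25 = pos 6 = 'g'
  'v' (pos 21) + 25 = pos 20 = 'u'
Result: btpvgu

btpvgu


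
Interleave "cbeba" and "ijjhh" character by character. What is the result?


Interleaving "cbeba" and "ijjhh":
  Position 0: 'c' from first, 'i' from second => "ci"
  Position 1: 'b' from first, 'j' from second => "bj"
  Position 2: 'e' from first, 'j' from second => "ej"
  Position 3: 'b' from first, 'h' from second => "bh"
  Position 4: 'a' from first, 'h' from second => "ah"
Result: cibjejbhah

cibjejbhah


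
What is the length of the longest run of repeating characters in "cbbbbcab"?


Input: "cbbbbcab"
Scanning for longest run:
  Position 1 ('b'): new char, reset run to 1
  Position 2 ('b'): continues run of 'b', length=2
  Position 3 ('b'): continues run of 'b', length=3
  Position 4 ('b'): continues run of 'b', length=4
  Position 5 ('c'): new char, reset run to 1
  Position 6 ('a'): new char, reset run to 1
  Position 7 ('b'): new char, reset run to 1
Longest run: 'b' with length 4

4


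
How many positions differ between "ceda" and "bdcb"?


Comparing "ceda" and "bdcb" position by position:
  Position 0: 'c' vs 'b' => DIFFER
  Position 1: 'e' vs 'd' => DIFFER
  Position 2: 'd' vs 'c' => DIFFER
  Position 3: 'a' vs 'b' => DIFFER
Positions that differ: 4

4


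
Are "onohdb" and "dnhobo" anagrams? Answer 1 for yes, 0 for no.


Strings: "onohdb", "dnhobo"
Sorted first:  bdhnoo
Sorted second: bdhnoo
Sorted forms match => anagrams

1


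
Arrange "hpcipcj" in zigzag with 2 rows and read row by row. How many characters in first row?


Zigzag "hpcipcj" into 2 rows:
Placing characters:
  'h' => row 0
  'p' => row 1
  'c' => row 0
  'i' => row 1
  'p' => row 0
  'c' => row 1
  'j' => row 0
Rows:
  Row 0: "hcpj"
  Row 1: "pic"
First row length: 4

4


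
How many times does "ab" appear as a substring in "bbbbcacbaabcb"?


Searching for "ab" in "bbbbcacbaabcb"
Scanning each position:
  Position 0: "bb" => no
  Position 1: "bb" => no
  Position 2: "bb" => no
  Position 3: "bc" => no
  Position 4: "ca" => no
  Position 5: "ac" => no
  Position 6: "cb" => no
  Position 7: "ba" => no
  Position 8: "aa" => no
  Position 9: "ab" => MATCH
  Position 10: "bc" => no
  Position 11: "cb" => no
Total occurrences: 1

1


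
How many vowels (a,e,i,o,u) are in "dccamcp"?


Input: dccamcp
Checking each character:
  'd' at position 0: consonant
  'c' at position 1: consonant
  'c' at position 2: consonant
  'a' at position 3: vowel (running total: 1)
  'm' at position 4: consonant
  'c' at position 5: consonant
  'p' at position 6: consonant
Total vowels: 1

1


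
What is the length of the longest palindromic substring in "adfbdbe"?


Input: "adfbdbe"
Checking substrings for palindromes:
  [3:6] "bdb" (len 3) => palindrome
Longest palindromic substring: "bdb" with length 3

3


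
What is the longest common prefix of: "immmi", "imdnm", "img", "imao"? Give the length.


Words: immmi, imdnm, img, imao
  Position 0: all 'i' => match
  Position 1: all 'm' => match
  Position 2: ('m', 'd', 'g', 'a') => mismatch, stop
LCP = "im" (length 2)

2


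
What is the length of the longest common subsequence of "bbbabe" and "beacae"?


LCS of "bbbabe" and "beacae"
DP table:
           b    e    a    c    a    e
      0    0    0    0    0    0    0
  b   0    1    1    1    1    1    1
  b   0    1    1    1    1    1    1
  b   0    1    1    1    1    1    1
  a   0    1    1    2    2    2    2
  b   0    1    1    2    2    2    2
  e   0    1    2    2    2    2    3
LCS length = dp[6][6] = 3

3


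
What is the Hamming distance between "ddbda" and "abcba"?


Comparing "ddbda" and "abcba" position by position:
  Position 0: 'd' vs 'a' => differ
  Position 1: 'd' vs 'b' => differ
  Position 2: 'b' vs 'c' => differ
  Position 3: 'd' vs 'b' => differ
  Position 4: 'a' vs 'a' => same
Total differences (Hamming distance): 4

4


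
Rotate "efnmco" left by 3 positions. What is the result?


Input: "efnmco", rotate left by 3
First 3 characters: "efn"
Remaining characters: "mco"
Concatenate remaining + first: "mco" + "efn" = "mcoefn"

mcoefn


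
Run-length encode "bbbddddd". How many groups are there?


Input: bbbddddd
Scanning for consecutive runs:
  Group 1: 'b' x 3 (positions 0-2)
  Group 2: 'd' x 5 (positions 3-7)
Total groups: 2

2


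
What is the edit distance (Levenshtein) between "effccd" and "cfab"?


Computing edit distance: "effccd" -> "cfab"
DP table:
           c    f    a    b
      0    1    2    3    4
  e   1    1    2    3    4
  f   2    2    1    2    3
  f   3    3    2    2    3
  c   4    3    3    3    3
  c   5    4    4    4    4
  d   6    5    5    5    5
Edit distance = dp[6][4] = 5

5


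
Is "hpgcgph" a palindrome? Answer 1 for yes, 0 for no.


Input: hpgcgph
Reversed: hpgcgph
  Compare pos 0 ('h') with pos 6 ('h'): match
  Compare pos 1 ('p') with pos 5 ('p'): match
  Compare pos 2 ('g') with pos 4 ('g'): match
Result: palindrome

1


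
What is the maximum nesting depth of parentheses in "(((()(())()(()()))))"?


Input: "(((()(())()(()()))))"
Tracking depth:
  Position 0 '(': depth becomes 1
  Position 1 '(': depth becomes 2
  Position 2 '(': depth becomes 3
  Position 3 '(': depth becomes 4
  Position 4 ')': depth becomes 3
  Position 5 '(': depth becomes 4
  Position 6 '(': depth becomes 5
  Position 7 ')': depth becomes 4
  Position 8 ')': depth becomes 3
  Position 9 '(': depth becomes 4
  Position 10 ')': depth becomes 3
  Position 11 '(': depth becomes 4
  Position 12 '(': depth becomes 5
  Position 13 ')': depth becomes 4
  Position 14 '(': depth becomes 5
  Position 15 ')': depth becomes 4
  Position 16 ')': depth becomes 3
  Position 17 ')': depth becomes 2
  Position 18 ')': depth becomes 1
  Position 19 ')': depth becomes 0
Maximum depth reached: 5

5


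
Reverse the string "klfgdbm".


Input: klfgdbm
Reading characters right to left:
  Position 6: 'm'
  Position 5: 'b'
  Position 4: 'd'
  Position 3: 'g'
  Position 2: 'f'
  Position 1: 'l'
  Position 0: 'k'
Reversed: mbdgflk

mbdgflk


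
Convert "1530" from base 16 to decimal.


Input: "1530" in base 16
Positional expansion:
  Digit '1' (value 1) x 16^3 = 4096
  Digit '5' (value 5) x 16^2 = 1280
  Digit '3' (value 3) x 16^1 = 48
  Digit '0' (value 0) x 16^0 = 0
Sum = 5424

5424


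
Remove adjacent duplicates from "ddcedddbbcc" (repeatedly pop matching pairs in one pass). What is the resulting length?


Input: ddcedddbbcc
Stack-based adjacent duplicate removal:
  Read 'd': push. Stack: d
  Read 'd': matches stack top 'd' => pop. Stack: (empty)
  Read 'c': push. Stack: c
  Read 'e': push. Stack: ce
  Read 'd': push. Stack: ced
  Read 'd': matches stack top 'd' => pop. Stack: ce
  Read 'd': push. Stack: ced
  Read 'b': push. Stack: cedb
  Read 'b': matches stack top 'b' => pop. Stack: ced
  Read 'c': push. Stack: cedc
  Read 'c': matches stack top 'c' => pop. Stack: ced
Final stack: "ced" (length 3)

3


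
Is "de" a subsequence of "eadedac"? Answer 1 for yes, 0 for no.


Check if "de" is a subsequence of "eadedac"
Greedy scan:
  Position 0 ('e'): no match needed
  Position 1 ('a'): no match needed
  Position 2 ('d'): matches sub[0] = 'd'
  Position 3 ('e'): matches sub[1] = 'e'
  Position 4 ('d'): no match needed
  Position 5 ('a'): no match needed
  Position 6 ('c'): no match needed
All 2 characters matched => is a subsequence

1


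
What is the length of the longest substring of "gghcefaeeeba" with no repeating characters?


Input: "gghcefaeeeba"
Sliding window (track last position of each char):
  Position 0 ('g'): window [0,0] length 1 -- new best
  Position 1 ('g'): repeat (last at 0), move window start to 1
  Position 1 ('g'): window [1,1] length 1
  Position 2 ('h'): window [1,2] length 2 -- new best
  Position 3 ('c'): window [1,3] length 3 -- new best
  Position 4 ('e'): window [1,4] length 4 -- new best
  Position 5 ('f'): window [1,5] length 5 -- new best
  Position 6 ('a'): window [1,6] length 6 -- new best
  Position 7 ('e'): repeat (last at 4), move window start to 5
  Position 7 ('e'): window [5,7] length 3
  Position 8 ('e'): repeat (last at 7), move window start to 8
  Position 8 ('e'): window [8,8] length 1
  Position 9 ('e'): repeat (last at 8), move window start to 9
  Position 9 ('e'): window [9,9] length 1
  Position 10 ('b'): window [9,10] length 2
  Position 11 ('a'): window [9,11] length 3
Longest substring with no repeats: "ghcefa" with length 6

6


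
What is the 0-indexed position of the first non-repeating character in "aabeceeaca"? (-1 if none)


Input: aabeceeaca
Character frequencies:
  'a': 4
  'b': 1
  'c': 2
  'e': 3
Scanning left to right for freq == 1:
  Position 0 ('a'): freq=4, skip
  Position 1 ('a'): freq=4, skip
  Position 2 ('b'): unique! => answer = 2

2


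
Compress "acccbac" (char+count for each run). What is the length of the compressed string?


Input: acccbac
Runs:
  'a' x 1 => "a1"
  'c' x 3 => "c3"
  'b' x 1 => "b1"
  'a' x 1 => "a1"
  'c' x 1 => "c1"
Compressed: "a1c3b1a1c1"
Compressed length: 10

10


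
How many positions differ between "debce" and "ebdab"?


Comparing "debce" and "ebdab" position by position:
  Position 0: 'd' vs 'e' => DIFFER
  Position 1: 'e' vs 'b' => DIFFER
  Position 2: 'b' vs 'd' => DIFFER
  Position 3: 'c' vs 'a' => DIFFER
  Position 4: 'e' vs 'b' => DIFFER
Positions that differ: 5

5


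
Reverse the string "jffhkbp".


Input: jffhkbp
Reading characters right to left:
  Position 6: 'p'
  Position 5: 'b'
  Position 4: 'k'
  Position 3: 'h'
  Position 2: 'f'
  Position 1: 'f'
  Position 0: 'j'
Reversed: pbkhffj

pbkhffj


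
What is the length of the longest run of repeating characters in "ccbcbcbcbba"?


Input: "ccbcbcbcbba"
Scanning for longest run:
  Position 1 ('c'): continues run of 'c', length=2
  Position 2 ('b'): new char, reset run to 1
  Position 3 ('c'): new char, reset run to 1
  Position 4 ('b'): new char, reset run to 1
  Position 5 ('c'): new char, reset run to 1
  Position 6 ('b'): new char, reset run to 1
  Position 7 ('c'): new char, reset run to 1
  Position 8 ('b'): new char, reset run to 1
  Position 9 ('b'): continues run of 'b', length=2
  Position 10 ('a'): new char, reset run to 1
Longest run: 'c' with length 2

2


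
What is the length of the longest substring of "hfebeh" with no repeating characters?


Input: "hfebeh"
Sliding window (track last position of each char):
  Position 0 ('h'): window [0,0] length 1 -- new best
  Position 1 ('f'): window [0,1] length 2 -- new best
  Position 2 ('e'): window [0,2] length 3 -- new best
  Position 3 ('b'): window [0,3] length 4 -- new best
  Position 4 ('e'): repeat (last at 2), move window start to 3
  Position 4 ('e'): window [3,4] length 2
  Position 5 ('h'): window [3,5] length 3
Longest substring with no repeats: "hfeb" with length 4

4


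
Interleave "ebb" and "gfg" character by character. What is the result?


Interleaving "ebb" and "gfg":
  Position 0: 'e' from first, 'g' from second => "eg"
  Position 1: 'b' from first, 'f' from second => "bf"
  Position 2: 'b' from first, 'g' from second => "bg"
Result: egbfbg

egbfbg


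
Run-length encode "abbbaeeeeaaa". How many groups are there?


Input: abbbaeeeeaaa
Scanning for consecutive runs:
  Group 1: 'a' x 1 (positions 0-0)
  Group 2: 'b' x 3 (positions 1-3)
  Group 3: 'a' x 1 (positions 4-4)
  Group 4: 'e' x 4 (positions 5-8)
  Group 5: 'a' x 3 (positions 9-11)
Total groups: 5

5


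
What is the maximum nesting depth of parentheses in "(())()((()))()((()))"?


Input: "(())()((()))()((()))"
Tracking depth:
  Position 0 '(': depth becomes 1
  Position 1 '(': depth becomes 2
  Position 2 ')': depth becomes 1
  Position 3 ')': depth becomes 0
  Position 4 '(': depth becomes 1
  Position 5 ')': depth becomes 0
  Position 6 '(': depth becomes 1
  Position 7 '(': depth becomes 2
  Position 8 '(': depth becomes 3
  Position 9 ')': depth becomes 2
  Position 10 ')': depth becomes 1
  Position 11 ')': depth becomes 0
  Position 12 '(': depth becomes 1
  Position 13 ')': depth becomes 0
  Position 14 '(': depth becomes 1
  Position 15 '(': depth becomes 2
  Position 16 '(': depth becomes 3
  Position 17 ')': depth becomes 2
  Position 18 ')': depth becomes 1
  Position 19 ')': depth becomes 0
Maximum depth reached: 3

3


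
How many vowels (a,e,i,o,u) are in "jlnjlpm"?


Input: jlnjlpm
Checking each character:
  'j' at position 0: consonant
  'l' at position 1: consonant
  'n' at position 2: consonant
  'j' at position 3: consonant
  'l' at position 4: consonant
  'p' at position 5: consonant
  'm' at position 6: consonant
Total vowels: 0

0


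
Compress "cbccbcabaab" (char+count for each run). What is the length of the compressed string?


Input: cbccbcabaab
Runs:
  'c' x 1 => "c1"
  'b' x 1 => "b1"
  'c' x 2 => "c2"
  'b' x 1 => "b1"
  'c' x 1 => "c1"
  'a' x 1 => "a1"
  'b' x 1 => "b1"
  'a' x 2 => "a2"
  'b' x 1 => "b1"
Compressed: "c1b1c2b1c1a1b1a2b1"
Compressed length: 18

18


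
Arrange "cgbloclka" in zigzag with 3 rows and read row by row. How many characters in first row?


Zigzag "cgbloclka" into 3 rows:
Placing characters:
  'c' => row 0
  'g' => row 1
  'b' => row 2
  'l' => row 1
  'o' => row 0
  'c' => row 1
  'l' => row 2
  'k' => row 1
  'a' => row 0
Rows:
  Row 0: "coa"
  Row 1: "glck"
  Row 2: "bl"
First row length: 3

3


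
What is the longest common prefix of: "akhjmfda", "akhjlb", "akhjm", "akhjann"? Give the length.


Words: akhjmfda, akhjlb, akhjm, akhjann
  Position 0: all 'a' => match
  Position 1: all 'k' => match
  Position 2: all 'h' => match
  Position 3: all 'j' => match
  Position 4: ('m', 'l', 'm', 'a') => mismatch, stop
LCP = "akhj" (length 4)

4


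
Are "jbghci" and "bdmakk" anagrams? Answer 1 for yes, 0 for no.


Strings: "jbghci", "bdmakk"
Sorted first:  bcghij
Sorted second: abdkkm
Differ at position 0: 'b' vs 'a' => not anagrams

0


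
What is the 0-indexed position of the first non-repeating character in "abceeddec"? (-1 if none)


Input: abceeddec
Character frequencies:
  'a': 1
  'b': 1
  'c': 2
  'd': 2
  'e': 3
Scanning left to right for freq == 1:
  Position 0 ('a'): unique! => answer = 0

0


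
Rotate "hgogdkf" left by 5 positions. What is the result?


Input: "hgogdkf", rotate left by 5
First 5 characters: "hgogd"
Remaining characters: "kf"
Concatenate remaining + first: "kf" + "hgogd" = "kfhgogd"

kfhgogd


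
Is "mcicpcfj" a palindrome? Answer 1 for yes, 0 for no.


Input: mcicpcfj
Reversed: jfcpcicm
  Compare pos 0 ('m') with pos 7 ('j'): MISMATCH
  Compare pos 1 ('c') with pos 6 ('f'): MISMATCH
  Compare pos 2 ('i') with pos 5 ('c'): MISMATCH
  Compare pos 3 ('c') with pos 4 ('p'): MISMATCH
Result: not a palindrome

0
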